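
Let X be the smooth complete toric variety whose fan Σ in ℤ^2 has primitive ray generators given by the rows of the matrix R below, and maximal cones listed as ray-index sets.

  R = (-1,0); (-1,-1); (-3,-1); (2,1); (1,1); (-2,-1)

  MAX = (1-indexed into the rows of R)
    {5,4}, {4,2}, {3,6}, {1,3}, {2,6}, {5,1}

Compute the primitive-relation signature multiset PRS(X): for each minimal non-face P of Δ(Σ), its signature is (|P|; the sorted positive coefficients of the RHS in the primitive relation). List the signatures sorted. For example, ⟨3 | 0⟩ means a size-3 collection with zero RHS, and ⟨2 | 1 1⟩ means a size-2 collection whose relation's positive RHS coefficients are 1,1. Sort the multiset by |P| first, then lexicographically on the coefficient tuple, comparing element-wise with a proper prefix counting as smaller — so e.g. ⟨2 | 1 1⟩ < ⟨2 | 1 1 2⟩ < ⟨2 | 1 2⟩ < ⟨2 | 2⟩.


Σ has 9 primitive collections:

  P = {2,5}:  v_{2} + v_{5} = 0 — sig = ⟨2 | 0⟩
  P = {4,6}:  v_{4} + v_{6} = 0 — sig = ⟨2 | 0⟩
  P = {1,2}:  v_{1} + v_{2} = v_{6} — sig = ⟨2 | 1⟩
  P = {1,4}:  v_{1} + v_{4} = v_{5} — sig = ⟨2 | 1⟩
  P = {1,6}:  v_{1} + v_{6} = v_{3} — sig = ⟨2 | 1⟩
  P = {3,4}:  v_{3} + v_{4} = v_{1} — sig = ⟨2 | 1⟩
  P = {5,6}:  v_{5} + v_{6} = v_{1} — sig = ⟨2 | 1⟩
  P = {2,3}:  v_{2} + v_{3} = 2·v_{6} — sig = ⟨2 | 2⟩
  P = {3,5}:  v_{3} + v_{5} = 2·v_{1} — sig = ⟨2 | 2⟩

Sorted signature multiset PRS(X):
    |P|=2: 9 collections, coeffs (), (), (1), (1), (1), (1), (1), (2), (2)


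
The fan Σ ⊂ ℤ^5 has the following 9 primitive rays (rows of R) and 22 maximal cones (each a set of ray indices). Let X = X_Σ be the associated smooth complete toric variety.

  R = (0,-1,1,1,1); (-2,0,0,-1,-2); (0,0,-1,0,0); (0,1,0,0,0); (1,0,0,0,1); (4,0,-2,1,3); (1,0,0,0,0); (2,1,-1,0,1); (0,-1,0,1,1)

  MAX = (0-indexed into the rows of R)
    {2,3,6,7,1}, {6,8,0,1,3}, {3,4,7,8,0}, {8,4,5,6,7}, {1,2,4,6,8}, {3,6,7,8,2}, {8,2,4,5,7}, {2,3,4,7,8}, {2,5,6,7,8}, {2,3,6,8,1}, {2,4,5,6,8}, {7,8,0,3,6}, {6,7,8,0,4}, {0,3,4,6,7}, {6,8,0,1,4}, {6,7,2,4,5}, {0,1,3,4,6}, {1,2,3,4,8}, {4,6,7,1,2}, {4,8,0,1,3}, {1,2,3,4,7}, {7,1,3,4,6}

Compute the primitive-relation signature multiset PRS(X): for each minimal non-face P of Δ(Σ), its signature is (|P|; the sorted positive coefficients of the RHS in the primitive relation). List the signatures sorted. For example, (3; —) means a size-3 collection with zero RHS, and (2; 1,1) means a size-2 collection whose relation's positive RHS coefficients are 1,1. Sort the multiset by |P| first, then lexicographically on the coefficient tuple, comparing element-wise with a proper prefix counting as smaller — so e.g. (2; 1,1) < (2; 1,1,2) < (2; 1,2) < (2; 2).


Primitive collections (9):

  P = {0,2}:  v_{0} + v_{2} = v_{8}  ⟹  sig = (2; 1)
  P = {0,5}:  v_{0} + v_{5} = v_{4} + v_{6} + v_{7} + 2·v_{8}  ⟹  sig = (2; 1,1,1,2)
  P = {1,5}:  v_{1} + v_{5} = 2·v_{2} + v_{4} + v_{6}  ⟹  sig = (2; 1,1,2)
  P = {3,5}:  v_{3} + v_{5} = 2·v_{7} + v_{8}  ⟹  sig = (2; 1,2)
  P = {0,1,7}:  v_{0} + v_{1} + v_{7} = 0  ⟹  sig = (3; —)
  P = {1,7,8}:  v_{1} + v_{7} + v_{8} = v_{2}  ⟹  sig = (3; 1)
  P = {2,3,4,6}:  v_{2} + v_{3} + v_{4} + v_{6} = v_{7}  ⟹  sig = (4; 1)
  P = {3,4,6,8}:  v_{3} + v_{4} + v_{6} + v_{8} = v_{0} + v_{7}  ⟹  sig = (4; 1,1)
  P = {2,4,6,7,8}:  v_{2} + v_{4} + v_{6} + v_{7} + v_{8} = v_{5}  ⟹  sig = (5; 1)

Signatures (|P|; sorted positive RHS coefficients), sorted:
    |P|=2: 4 collections, coeffs (1), (1,1,1,2), (1,1,2), (1,2)
    |P|=3: 2 collections, coeffs (), (1)
    |P|=4: 2 collections, coeffs (1), (1,1)
    |P|=5: 1 collection, coeffs (1)


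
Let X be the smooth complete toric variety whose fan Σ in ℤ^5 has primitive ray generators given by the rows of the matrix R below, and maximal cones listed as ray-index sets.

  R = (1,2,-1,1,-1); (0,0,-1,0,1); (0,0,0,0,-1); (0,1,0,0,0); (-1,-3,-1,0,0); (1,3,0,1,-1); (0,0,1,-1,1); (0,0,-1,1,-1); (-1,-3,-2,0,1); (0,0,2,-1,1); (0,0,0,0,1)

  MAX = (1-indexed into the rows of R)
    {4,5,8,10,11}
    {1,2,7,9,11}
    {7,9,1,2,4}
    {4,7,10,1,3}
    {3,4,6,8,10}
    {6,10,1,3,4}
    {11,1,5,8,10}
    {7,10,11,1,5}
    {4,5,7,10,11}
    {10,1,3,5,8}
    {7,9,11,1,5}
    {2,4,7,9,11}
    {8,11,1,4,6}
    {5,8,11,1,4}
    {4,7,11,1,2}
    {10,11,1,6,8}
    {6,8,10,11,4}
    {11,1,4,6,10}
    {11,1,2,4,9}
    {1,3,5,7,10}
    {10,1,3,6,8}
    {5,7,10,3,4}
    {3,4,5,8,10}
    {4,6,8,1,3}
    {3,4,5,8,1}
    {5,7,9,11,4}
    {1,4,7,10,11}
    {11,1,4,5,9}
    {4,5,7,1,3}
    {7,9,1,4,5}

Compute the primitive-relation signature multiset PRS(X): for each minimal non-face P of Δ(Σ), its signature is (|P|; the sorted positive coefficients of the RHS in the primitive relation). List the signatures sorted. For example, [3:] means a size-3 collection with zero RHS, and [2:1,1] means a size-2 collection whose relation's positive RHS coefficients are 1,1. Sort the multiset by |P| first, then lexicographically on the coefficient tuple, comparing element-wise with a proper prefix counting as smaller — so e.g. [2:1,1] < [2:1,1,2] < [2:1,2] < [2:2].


Σ has 17 primitive collections:

  P={3,11}:  v_{3} + v_{11} = 0  ⟹  sig = [2:]
  P={7,8}:  v_{7} + v_{8} = 0  ⟹  sig = [2:]
  P={2,5}:  v_{2} + v_{5} = v_{9}  ⟹  sig = [2:1]
  P={5,6}:  v_{5} + v_{6} = v_{8}  ⟹  sig = [2:1]
  P={2,10}:  v_{2} + v_{10} = v_{7} + v_{11}  ⟹  sig = [2:1,1]
  P={2,6}:  v_{2} + v_{6} = v_{1} + v_{4} + v_{11}  ⟹  sig = [2:1,1,1]
  P={6,7}:  v_{6} + v_{7} = v_{1} + v_{4} + v_{10}  ⟹  sig = [2:1,1,1]
  P={9,10}:  v_{9} + v_{10} = v_{5} + v_{7} + v_{11}  ⟹  sig = [2:1,1,1]
  P={2,3}:  v_{2} + v_{3} = v_{1} + v_{4} + v_{5} + v_{7}  ⟹  sig = [2:1,1,1,1]
  P={2,8}:  v_{2} + v_{8} = v_{1} + v_{4} + v_{5} + v_{11}  ⟹  sig = [2:1,1,1,1]
  P={6,9}:  v_{6} + v_{9} = v_{1} + v_{4} + v_{5} + v_{11}  ⟹  sig = [2:1,1,1,1]
  P={3,9}:  v_{3} + v_{9} = v_{1} + v_{4} + 2·v_{5} + v_{7}  ⟹  sig = [2:1,1,1,2]
  P={8,9}:  v_{8} + v_{9} = v_{1} + v_{4} + 2·v_{5} + v_{11}  ⟹  sig = [2:1,1,1,2]
  P={1,4,5,10}:  v_{1} + v_{4} + v_{5} + v_{10} = 0  ⟹  sig = [4:]
  P={1,4,8,10}:  v_{1} + v_{4} + v_{8} + v_{10} = v_{6}  ⟹  sig = [4:1]
  P={1,4,5,7,11}:  v_{1} + v_{4} + v_{5} + v_{7} + v_{11} = v_{2}  ⟹  sig = [5:1]
  P={1,4,7,9,11}:  v_{1} + v_{4} + v_{7} + v_{9} + v_{11} = 2·v_{2}  ⟹  sig = [5:2]

Sorted signature multiset PRS(X):
{ [2:] ×2,  [2:1] ×2,  [2:1,1],  [2:1,1,1] ×3,  [2:1,1,1,1] ×3,  [2:1,1,1,2] ×2,  [4:],  [4:1],  [5:1],  [5:2] }


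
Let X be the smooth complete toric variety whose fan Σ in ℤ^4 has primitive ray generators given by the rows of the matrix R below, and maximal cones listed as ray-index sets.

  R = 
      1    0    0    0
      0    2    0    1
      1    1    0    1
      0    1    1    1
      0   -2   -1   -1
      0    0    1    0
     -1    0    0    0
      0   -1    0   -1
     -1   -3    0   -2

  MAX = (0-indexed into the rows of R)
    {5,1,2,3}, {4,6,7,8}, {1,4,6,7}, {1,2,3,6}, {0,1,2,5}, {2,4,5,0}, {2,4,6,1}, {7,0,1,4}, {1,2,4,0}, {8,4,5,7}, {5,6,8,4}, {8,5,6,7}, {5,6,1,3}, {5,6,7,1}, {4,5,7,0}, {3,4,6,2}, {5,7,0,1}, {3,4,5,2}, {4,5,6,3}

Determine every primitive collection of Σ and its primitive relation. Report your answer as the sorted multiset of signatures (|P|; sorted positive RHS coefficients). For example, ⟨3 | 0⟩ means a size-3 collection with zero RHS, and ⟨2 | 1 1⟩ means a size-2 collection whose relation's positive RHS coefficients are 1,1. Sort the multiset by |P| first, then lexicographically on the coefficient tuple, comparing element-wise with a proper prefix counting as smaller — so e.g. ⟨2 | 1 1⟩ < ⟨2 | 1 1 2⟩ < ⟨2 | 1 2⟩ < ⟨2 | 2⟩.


Primitive collections (12):

  {0,6}:  v_{0} + v_{6} = 0 — sig = ⟨2 | 0⟩
  {2,7}:  v_{2} + v_{7} = v_{0} — sig = ⟨2 | 1⟩
  {3,7}:  v_{3} + v_{7} = v_{5} — sig = ⟨2 | 1⟩
  {0,3}:  v_{0} + v_{3} = v_{2} + v_{5} — sig = ⟨2 | 1 1⟩
  {1,8}:  v_{1} + v_{8} = v_{6} + v_{7} — sig = ⟨2 | 1 1⟩
  {2,8}:  v_{2} + v_{8} = v_{4} + v_{5} — sig = ⟨2 | 1 1⟩
  {0,8}:  v_{0} + v_{8} = v_{4} + v_{5} + v_{7} — sig = ⟨2 | 1 1 1⟩
  {3,8}:  v_{3} + v_{8} = v_{4} + 2·v_{5} + v_{6} — sig = ⟨2 | 1 1 2⟩
  {1,4,5}:  v_{1} + v_{4} + v_{5} = 0 — sig = ⟨3 | 0⟩
  {2,5,6}:  v_{2} + v_{5} + v_{6} = v_{3} — sig = ⟨3 | 1⟩
  {1,3,4}:  v_{1} + v_{3} + v_{4} = v_{2} + v_{6} — sig = ⟨3 | 1 1⟩
  {4,5,6,7}:  v_{4} + v_{5} + v_{6} + v_{7} = v_{8} — sig = ⟨4 | 1⟩

Signatures (|P|; sorted positive RHS coefficients), sorted:
{ ⟨2 | 0⟩,  ⟨2 | 1⟩ ×2,  ⟨2 | 1 1⟩ ×3,  ⟨2 | 1 1 1⟩,  ⟨2 | 1 1 2⟩,  ⟨3 | 0⟩,  ⟨3 | 1⟩,  ⟨3 | 1 1⟩,  ⟨4 | 1⟩ }


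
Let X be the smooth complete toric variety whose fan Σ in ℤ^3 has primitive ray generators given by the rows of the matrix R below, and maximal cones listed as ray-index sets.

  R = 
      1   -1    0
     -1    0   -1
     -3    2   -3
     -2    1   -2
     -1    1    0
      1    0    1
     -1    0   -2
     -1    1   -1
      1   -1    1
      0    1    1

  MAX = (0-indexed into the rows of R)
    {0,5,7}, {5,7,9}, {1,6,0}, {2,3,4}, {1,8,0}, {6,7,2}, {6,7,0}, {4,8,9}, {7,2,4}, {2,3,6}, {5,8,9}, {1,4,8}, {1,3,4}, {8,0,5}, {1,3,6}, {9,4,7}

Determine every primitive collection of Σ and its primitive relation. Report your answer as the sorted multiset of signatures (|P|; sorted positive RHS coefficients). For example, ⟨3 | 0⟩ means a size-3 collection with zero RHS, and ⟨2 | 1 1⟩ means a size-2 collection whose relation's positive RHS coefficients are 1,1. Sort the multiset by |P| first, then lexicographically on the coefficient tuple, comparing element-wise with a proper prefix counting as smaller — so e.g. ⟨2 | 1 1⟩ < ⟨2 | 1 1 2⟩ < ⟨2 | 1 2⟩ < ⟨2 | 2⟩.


21 collections generate NE(X_Σ); each relation:

  {0,4}:  v_{0} + v_{4} = 0  so sig = ⟨2 | 0⟩
  {1,5}:  v_{1} + v_{5} = 0  so sig = ⟨2 | 0⟩
  {7,8}:  v_{7} + v_{8} = 0  so sig = ⟨2 | 0⟩
  {0,3}:  v_{0} + v_{3} = v_{6}  so sig = ⟨2 | 1⟩
  {0,9}:  v_{0} + v_{9} = v_{5}  so sig = ⟨2 | 1⟩
  {1,7}:  v_{1} + v_{7} = v_{3}  so sig = ⟨2 | 1⟩
  {1,9}:  v_{1} + v_{9} = v_{4}  so sig = ⟨2 | 1⟩
  {2,8}:  v_{2} + v_{8} = v_{3}  so sig = ⟨2 | 1⟩
  {3,5}:  v_{3} + v_{5} = v_{7}  so sig = ⟨2 | 1⟩
  {3,7}:  v_{3} + v_{7} = v_{2}  so sig = ⟨2 | 1⟩
  {3,8}:  v_{3} + v_{8} = v_{1}  so sig = ⟨2 | 1⟩
  {4,5}:  v_{4} + v_{5} = v_{9}  so sig = ⟨2 | 1⟩
  {4,6}:  v_{4} + v_{6} = v_{3}  so sig = ⟨2 | 1⟩
  {6,9}:  v_{6} + v_{9} = v_{7}  so sig = ⟨2 | 1⟩
  {0,2}:  v_{0} + v_{2} = v_{6} + v_{7}  so sig = ⟨2 | 1 1⟩
  {3,9}:  v_{3} + v_{9} = v_{4} + v_{7}  so sig = ⟨2 | 1 1⟩
  {5,6}:  v_{5} + v_{6} = v_{0} + v_{7}  so sig = ⟨2 | 1 1⟩
  {6,8}:  v_{6} + v_{8} = v_{0} + v_{1}  so sig = ⟨2 | 1 1⟩
  {2,9}:  v_{2} + v_{9} = v_{4} + 2·v_{7}  so sig = ⟨2 | 1 2⟩
  {1,2}:  v_{1} + v_{2} = 2·v_{3}  so sig = ⟨2 | 2⟩
  {2,5}:  v_{2} + v_{5} = 2·v_{7}  so sig = ⟨2 | 2⟩

Sorted signature multiset PRS(X):
    |P|=2: 21 collections, coeffs (), (), (), (1), (1), (1), (1), (1), (1), (1), (1), (1), (1), (1), (1,1), (1,1), (1,1), (1,1), (1,2), (2), (2)


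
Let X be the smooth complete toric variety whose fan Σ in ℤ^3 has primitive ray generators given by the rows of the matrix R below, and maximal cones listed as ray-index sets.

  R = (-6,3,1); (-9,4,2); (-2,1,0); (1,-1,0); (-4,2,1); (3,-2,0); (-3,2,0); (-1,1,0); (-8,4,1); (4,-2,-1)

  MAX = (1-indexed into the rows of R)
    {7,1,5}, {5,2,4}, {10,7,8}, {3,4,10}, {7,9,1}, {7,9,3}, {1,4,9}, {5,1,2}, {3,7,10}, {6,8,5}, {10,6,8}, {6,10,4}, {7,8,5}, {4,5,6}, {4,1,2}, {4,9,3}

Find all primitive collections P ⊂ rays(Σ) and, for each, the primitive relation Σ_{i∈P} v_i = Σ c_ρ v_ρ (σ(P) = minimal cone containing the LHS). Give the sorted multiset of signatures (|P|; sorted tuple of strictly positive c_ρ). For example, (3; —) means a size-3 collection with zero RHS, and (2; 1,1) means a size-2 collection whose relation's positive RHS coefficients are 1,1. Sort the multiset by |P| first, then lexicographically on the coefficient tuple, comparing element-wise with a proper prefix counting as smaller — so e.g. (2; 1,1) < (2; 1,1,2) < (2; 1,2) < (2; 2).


22 minimal non-faces of Δ(Σ) (on 10 rays):

  P={4,8}:  v_{4} + v_{8} = 0  ⟹  sig = (2; —)
  P={5,10}:  v_{5} + v_{10} = 0  ⟹  sig = (2; —)
  P={6,7}:  v_{6} + v_{7} = 0  ⟹  sig = (2; —)
  P={1,3}:  v_{1} + v_{3} = v_{9}  ⟹  sig = (2; 1)
  P={1,10}:  v_{1} + v_{10} = v_{3}  ⟹  sig = (2; 1)
  P={3,5}:  v_{3} + v_{5} = v_{1}  ⟹  sig = (2; 1)
  P={3,6}:  v_{3} + v_{6} = v_{4}  ⟹  sig = (2; 1)
  P={3,8}:  v_{3} + v_{8} = v_{7}  ⟹  sig = (2; 1)
  P={4,7}:  v_{4} + v_{7} = v_{3}  ⟹  sig = (2; 1)
  P={1,6}:  v_{1} + v_{6} = v_{4} + v_{5}  ⟹  sig = (2; 1,1)
  P={1,8}:  v_{1} + v_{8} = v_{5} + v_{7}  ⟹  sig = (2; 1,1)
  P={2,8}:  v_{2} + v_{8} = v_{1} + v_{5}  ⟹  sig = (2; 1,1)
  P={2,10}:  v_{2} + v_{10} = v_{1} + v_{4}  ⟹  sig = (2; 1,1)
  P={6,9}:  v_{6} + v_{9} = v_{1} + v_{4}  ⟹  sig = (2; 1,1)
  P={8,9}:  v_{8} + v_{9} = v_{1} + v_{7}  ⟹  sig = (2; 1,1)
  P={2,3}:  v_{2} + v_{3} = 2·v_{1} + v_{4}  ⟹  sig = (2; 1,2)
  P={2,9}:  v_{2} + v_{9} = 3·v_{1} + v_{4}  ⟹  sig = (2; 1,3)
  P={2,7}:  v_{2} + v_{7} = 2·v_{1}  ⟹  sig = (2; 2)
  P={5,9}:  v_{5} + v_{9} = 2·v_{1}  ⟹  sig = (2; 2)
  P={9,10}:  v_{9} + v_{10} = 2·v_{3}  ⟹  sig = (2; 2)
  P={2,6}:  v_{2} + v_{6} = 2·v_{4} + 2·v_{5}  ⟹  sig = (2; 2,2)
  P={1,4,5}:  v_{1} + v_{4} + v_{5} = v_{2}  ⟹  sig = (3; 1)

Sorted signature multiset PRS(X):
[(2; —), (2; —), (2; —), (2; 1), (2; 1), (2; 1), (2; 1), (2; 1), (2; 1), (2; 1,1), (2; 1,1), (2; 1,1), (2; 1,1), (2; 1,1), (2; 1,1), (2; 1,2), (2; 1,3), (2; 2), (2; 2), (2; 2), (2; 2,2), (3; 1)]


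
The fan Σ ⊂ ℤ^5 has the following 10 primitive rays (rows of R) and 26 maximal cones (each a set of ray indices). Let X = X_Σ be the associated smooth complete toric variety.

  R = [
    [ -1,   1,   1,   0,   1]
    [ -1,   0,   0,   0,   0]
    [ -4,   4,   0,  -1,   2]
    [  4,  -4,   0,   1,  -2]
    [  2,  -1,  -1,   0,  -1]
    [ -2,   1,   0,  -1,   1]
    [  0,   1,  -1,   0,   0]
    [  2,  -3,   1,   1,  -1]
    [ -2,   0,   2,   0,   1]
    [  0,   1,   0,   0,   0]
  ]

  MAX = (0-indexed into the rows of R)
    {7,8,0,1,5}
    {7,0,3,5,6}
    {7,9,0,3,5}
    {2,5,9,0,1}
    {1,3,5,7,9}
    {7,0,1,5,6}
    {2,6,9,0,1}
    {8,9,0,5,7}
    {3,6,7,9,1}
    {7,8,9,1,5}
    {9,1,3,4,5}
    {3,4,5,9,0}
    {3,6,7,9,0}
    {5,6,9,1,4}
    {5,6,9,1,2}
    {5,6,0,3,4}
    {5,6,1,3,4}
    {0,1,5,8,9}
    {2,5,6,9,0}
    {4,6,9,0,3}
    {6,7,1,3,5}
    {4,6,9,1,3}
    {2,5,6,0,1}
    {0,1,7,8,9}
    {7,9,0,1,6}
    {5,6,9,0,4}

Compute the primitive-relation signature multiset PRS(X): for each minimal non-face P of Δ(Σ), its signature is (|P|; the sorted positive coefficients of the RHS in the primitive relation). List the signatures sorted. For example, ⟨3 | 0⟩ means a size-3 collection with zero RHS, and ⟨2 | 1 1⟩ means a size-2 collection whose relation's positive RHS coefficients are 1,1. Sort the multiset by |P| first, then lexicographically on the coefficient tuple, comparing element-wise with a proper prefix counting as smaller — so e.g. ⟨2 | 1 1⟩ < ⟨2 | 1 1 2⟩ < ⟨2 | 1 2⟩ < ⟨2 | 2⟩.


Δ(Σ) — 10 vertices, 14 min non-faces:

  • {2,3}:  v_{2} + v_{3} = 0 — sig = ⟨2 | 0⟩
  • {4,7}:  v_{4} + v_{7} = v_{3} — sig = ⟨2 | 1⟩
  • {2,7}:  v_{2} + v_{7} = v_{0} + v_{1} — sig = ⟨2 | 1 1⟩
  • {6,8}:  v_{6} + v_{8} = v_{0} + v_{1} — sig = ⟨2 | 1 1⟩
  • {2,4}:  v_{2} + v_{4} = v_{5} + v_{6} + v_{9} — sig = ⟨2 | 1 1 1⟩
  • {4,8}:  v_{4} + v_{8} = v_{5} + v_{7} + v_{9} — sig = ⟨2 | 1 1 1⟩
  • {3,8}:  v_{3} + v_{8} = v_{5} + 2·v_{7} + v_{9} — sig = ⟨2 | 1 1 2⟩
  • {2,8}:  v_{2} + v_{8} = 2·v_{0} + 2·v_{1} + v_{5} + v_{9} — sig = ⟨2 | 1 1 2 2⟩
  • {0,1,4}:  v_{0} + v_{1} + v_{4} = 0 — sig = ⟨3 | 0⟩
  • {0,1,3}:  v_{0} + v_{1} + v_{3} = v_{7} — sig = ⟨3 | 1⟩
  • {5,6,7,9}:  v_{5} + v_{6} + v_{7} + v_{9} = 0 — sig = ⟨4 | 0⟩
  • {3,5,6,9}:  v_{3} + v_{5} + v_{6} + v_{9} = v_{4} — sig = ⟨4 | 1⟩
  • {0,1,5,6,9}:  v_{0} + v_{1} + v_{5} + v_{6} + v_{9} = v_{2} — sig = ⟨5 | 1⟩
  • {0,1,5,7,9}:  v_{0} + v_{1} + v_{5} + v_{7} + v_{9} = v_{8} — sig = ⟨5 | 1⟩

Sorted signature multiset PRS(X):
[⟨2 | 0⟩, ⟨2 | 1⟩, ⟨2 | 1 1⟩, ⟨2 | 1 1⟩, ⟨2 | 1 1 1⟩, ⟨2 | 1 1 1⟩, ⟨2 | 1 1 2⟩, ⟨2 | 1 1 2 2⟩, ⟨3 | 0⟩, ⟨3 | 1⟩, ⟨4 | 0⟩, ⟨4 | 1⟩, ⟨5 | 1⟩, ⟨5 | 1⟩]


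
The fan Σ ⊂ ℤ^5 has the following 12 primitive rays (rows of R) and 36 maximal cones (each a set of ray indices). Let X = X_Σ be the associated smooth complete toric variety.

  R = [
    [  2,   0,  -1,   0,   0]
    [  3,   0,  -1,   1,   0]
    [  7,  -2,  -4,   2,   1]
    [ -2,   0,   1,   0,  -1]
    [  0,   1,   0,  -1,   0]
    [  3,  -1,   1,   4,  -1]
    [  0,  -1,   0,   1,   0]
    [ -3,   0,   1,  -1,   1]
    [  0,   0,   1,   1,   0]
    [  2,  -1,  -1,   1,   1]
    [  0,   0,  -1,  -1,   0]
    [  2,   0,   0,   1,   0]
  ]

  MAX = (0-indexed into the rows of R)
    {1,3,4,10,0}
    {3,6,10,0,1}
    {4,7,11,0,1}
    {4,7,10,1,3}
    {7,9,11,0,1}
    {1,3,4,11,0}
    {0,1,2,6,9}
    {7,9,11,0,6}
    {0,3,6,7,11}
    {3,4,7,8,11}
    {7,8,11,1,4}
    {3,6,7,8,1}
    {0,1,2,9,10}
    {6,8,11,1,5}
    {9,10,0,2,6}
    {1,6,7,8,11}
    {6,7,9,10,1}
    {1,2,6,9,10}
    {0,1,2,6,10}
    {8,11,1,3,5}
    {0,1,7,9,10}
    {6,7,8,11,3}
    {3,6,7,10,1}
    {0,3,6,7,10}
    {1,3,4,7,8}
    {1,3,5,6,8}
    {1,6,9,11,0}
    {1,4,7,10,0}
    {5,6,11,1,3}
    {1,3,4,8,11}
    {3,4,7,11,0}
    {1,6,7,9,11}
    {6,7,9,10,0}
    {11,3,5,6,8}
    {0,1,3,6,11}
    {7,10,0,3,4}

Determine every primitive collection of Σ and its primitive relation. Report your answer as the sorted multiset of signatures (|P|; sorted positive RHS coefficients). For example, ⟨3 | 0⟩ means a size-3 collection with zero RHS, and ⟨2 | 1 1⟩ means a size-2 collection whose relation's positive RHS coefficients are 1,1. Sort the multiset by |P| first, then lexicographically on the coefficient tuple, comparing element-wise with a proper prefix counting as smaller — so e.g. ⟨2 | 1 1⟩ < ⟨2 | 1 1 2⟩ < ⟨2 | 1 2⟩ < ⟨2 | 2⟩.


Primitive collections (23):

  • {4,6}:  v_{4} + v_{6} = 0  ⟹  sig = ⟨2 | 0⟩
  • {8,10}:  v_{8} + v_{10} = 0  ⟹  sig = ⟨2 | 0⟩
  • {0,8}:  v_{0} + v_{8} = v_{11}  ⟹  sig = ⟨2 | 1⟩
  • {3,9}:  v_{3} + v_{9} = v_{6}  ⟹  sig = ⟨2 | 1⟩
  • {10,11}:  v_{10} + v_{11} = v_{0}  ⟹  sig = ⟨2 | 1⟩
  • {4,9}:  v_{4} + v_{9} = v_{0} + v_{1} + v_{7}  ⟹  sig = ⟨2 | 1 1 1⟩
  • {2,4}:  v_{2} + v_{4} = v_{0} + v_{1} + v_{9} + v_{10}  ⟹  sig = ⟨2 | 1 1 1 1⟩
  • {2,8}:  v_{2} + v_{8} = v_{0} + v_{1} + v_{6} + v_{9}  ⟹  sig = ⟨2 | 1 1 1 1⟩
  • {4,5}:  v_{4} + v_{5} = v_{1} + v_{3} + v_{8} + v_{11}  ⟹  sig = ⟨2 | 1 1 1 1⟩
  • {5,10}:  v_{5} + v_{10} = v_{1} + v_{3} + v_{6} + v_{11}  ⟹  sig = ⟨2 | 1 1 1 1⟩
  • {8,9}:  v_{8} + v_{9} = v_{1} + v_{6} + v_{7} + v_{11}  ⟹  sig = ⟨2 | 1 1 1 1⟩
  • {0,5}:  v_{0} + v_{5} = v_{1} + v_{3} + v_{6} + 2·v_{11}  ⟹  sig = ⟨2 | 1 1 1 2⟩
  • {2,3}:  v_{2} + v_{3} = v_{0} + v_{1} + 2·v_{6} + v_{10}  ⟹  sig = ⟨2 | 1 1 1 2⟩
  • {2,11}:  v_{2} + v_{11} = 2·v_{0} + v_{1} + v_{6} + v_{9}  ⟹  sig = ⟨2 | 1 1 1 2⟩
  • {5,9}:  v_{5} + v_{9} = v_{1} + 2·v_{6} + v_{8} + v_{11}  ⟹  sig = ⟨2 | 1 1 1 2⟩
  • {2,5}:  v_{2} + v_{5} = v_{0} + 2·v_{1} + 3·v_{6} + v_{11}  ⟹  sig = ⟨2 | 1 1 2 3⟩
  • {2,7}:  v_{2} + v_{7} = 2·v_{9} + v_{10}  ⟹  sig = ⟨2 | 1 2⟩
  • {5,7}:  v_{5} + v_{7} = v_{6} + 2·v_{8}  ⟹  sig = ⟨2 | 1 2⟩
  • {0,1,3,7}:  v_{0} + v_{1} + v_{3} + v_{7} = 0  ⟹  sig = ⟨4 | 0⟩
  • {0,1,6,7}:  v_{0} + v_{1} + v_{6} + v_{7} = v_{9}  ⟹  sig = ⟨4 | 1⟩
  • {1,3,7,11}:  v_{1} + v_{3} + v_{7} + v_{11} = v_{8}  ⟹  sig = ⟨4 | 1⟩
  • {0,1,6,9,10}:  v_{0} + v_{1} + v_{6} + v_{9} + v_{10} = v_{2}  ⟹  sig = ⟨5 | 1⟩
  • {1,3,6,8,11}:  v_{1} + v_{3} + v_{6} + v_{8} + v_{11} = v_{5}  ⟹  sig = ⟨5 | 1⟩

so the primitive-relation signature multiset is
    |P|=2: 18 collections, coeffs (), (), (1), (1), (1), (1,1,1), (1,1,1,1), (1,1,1,1), (1,1,1,1), (1,1,1,1), (1,1,1,1), (1,1,1,2), (1,1,1,2), (1,1,1,2), (1,1,1,2), (1,1,2,3), (1,2), (1,2)
    |P|=4: 3 collections, coeffs (), (1), (1)
    |P|=5: 2 collections, coeffs (1), (1)


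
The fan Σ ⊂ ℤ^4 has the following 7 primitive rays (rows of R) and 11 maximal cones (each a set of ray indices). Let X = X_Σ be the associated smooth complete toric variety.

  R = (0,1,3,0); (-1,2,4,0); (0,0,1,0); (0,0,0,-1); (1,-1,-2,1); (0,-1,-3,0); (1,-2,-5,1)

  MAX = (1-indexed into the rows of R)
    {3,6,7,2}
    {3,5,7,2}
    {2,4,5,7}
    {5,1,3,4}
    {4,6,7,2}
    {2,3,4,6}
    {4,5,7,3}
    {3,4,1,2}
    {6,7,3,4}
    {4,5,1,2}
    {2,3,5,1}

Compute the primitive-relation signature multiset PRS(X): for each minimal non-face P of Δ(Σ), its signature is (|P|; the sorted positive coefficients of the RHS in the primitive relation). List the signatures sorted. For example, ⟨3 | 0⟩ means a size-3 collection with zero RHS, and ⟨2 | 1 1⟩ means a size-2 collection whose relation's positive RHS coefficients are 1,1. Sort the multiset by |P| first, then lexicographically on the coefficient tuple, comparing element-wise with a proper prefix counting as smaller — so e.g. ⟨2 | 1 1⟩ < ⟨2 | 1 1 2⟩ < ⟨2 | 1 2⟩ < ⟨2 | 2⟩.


The 5 primitive collections of Σ (r=7, n=4):

  P = {1,6}:  v_{1} + v_{6} = 0  ⟹  sig = ⟨2 | 0⟩
  P = {1,7}:  v_{1} + v_{7} = v_{5}  ⟹  sig = ⟨2 | 1⟩
  P = {5,6}:  v_{5} + v_{6} = v_{7}  ⟹  sig = ⟨2 | 1⟩
  P = {2,3,4,7}:  v_{2} + v_{3} + v_{4} + v_{7} = 0  ⟹  sig = ⟨4 | 0⟩
  P = {2,3,4,5}:  v_{2} + v_{3} + v_{4} + v_{5} = v_{1}  ⟹  sig = ⟨4 | 1⟩

Sorted signature multiset PRS(X):
{ ⟨2 | 0⟩,  ⟨2 | 1⟩ ×2,  ⟨4 | 0⟩,  ⟨4 | 1⟩ }


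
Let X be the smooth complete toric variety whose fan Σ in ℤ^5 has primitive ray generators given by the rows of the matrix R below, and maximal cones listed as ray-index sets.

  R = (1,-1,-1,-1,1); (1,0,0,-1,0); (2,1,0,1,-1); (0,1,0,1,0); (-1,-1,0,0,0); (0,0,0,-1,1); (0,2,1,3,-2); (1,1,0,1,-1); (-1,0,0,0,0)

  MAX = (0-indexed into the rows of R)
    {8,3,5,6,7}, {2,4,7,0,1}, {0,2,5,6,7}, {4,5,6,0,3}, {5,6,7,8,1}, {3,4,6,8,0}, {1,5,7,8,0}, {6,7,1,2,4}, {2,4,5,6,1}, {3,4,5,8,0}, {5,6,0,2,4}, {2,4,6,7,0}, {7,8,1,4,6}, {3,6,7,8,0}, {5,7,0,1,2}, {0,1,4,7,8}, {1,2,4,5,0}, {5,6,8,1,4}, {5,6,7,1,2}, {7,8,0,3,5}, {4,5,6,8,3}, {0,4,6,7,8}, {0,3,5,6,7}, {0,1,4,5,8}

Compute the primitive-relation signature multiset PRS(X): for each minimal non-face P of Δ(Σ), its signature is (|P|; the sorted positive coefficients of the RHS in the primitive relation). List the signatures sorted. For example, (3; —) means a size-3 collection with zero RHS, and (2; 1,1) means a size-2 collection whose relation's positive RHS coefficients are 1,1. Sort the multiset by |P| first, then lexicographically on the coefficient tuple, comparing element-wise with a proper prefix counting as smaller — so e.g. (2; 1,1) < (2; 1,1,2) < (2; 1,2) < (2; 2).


Σ has 7 primitive collections:

  • {2,8}:  v_{2} + v_{8} = v_{7} ; sig = (2; 1)
  • {1,3}:  v_{1} + v_{3} = v_{5} + v_{7} ; sig = (2; 1,1)
  • {2,3}:  v_{2} + v_{3} = v_{0} + v_{5} + v_{6} + v_{7} ; sig = (2; 1,1,1,1)
  • {4,5,7}:  v_{4} + v_{5} + v_{7} = 0 ; sig = (3; —)
  • {0,1,6}:  v_{0} + v_{1} + v_{6} = v_{2} ; sig = (3; 1)
  • {3,4,7}:  v_{3} + v_{4} + v_{7} = v_{0} + v_{6} + v_{8} ; sig = (3; 1,1,1)
  • {0,5,6,8}:  v_{0} + v_{5} + v_{6} + v_{8} = v_{3} ; sig = (4; 1)

Sorted signature multiset PRS(X):
[(2; 1), (2; 1,1), (2; 1,1,1,1), (3; —), (3; 1), (3; 1,1,1), (4; 1)]


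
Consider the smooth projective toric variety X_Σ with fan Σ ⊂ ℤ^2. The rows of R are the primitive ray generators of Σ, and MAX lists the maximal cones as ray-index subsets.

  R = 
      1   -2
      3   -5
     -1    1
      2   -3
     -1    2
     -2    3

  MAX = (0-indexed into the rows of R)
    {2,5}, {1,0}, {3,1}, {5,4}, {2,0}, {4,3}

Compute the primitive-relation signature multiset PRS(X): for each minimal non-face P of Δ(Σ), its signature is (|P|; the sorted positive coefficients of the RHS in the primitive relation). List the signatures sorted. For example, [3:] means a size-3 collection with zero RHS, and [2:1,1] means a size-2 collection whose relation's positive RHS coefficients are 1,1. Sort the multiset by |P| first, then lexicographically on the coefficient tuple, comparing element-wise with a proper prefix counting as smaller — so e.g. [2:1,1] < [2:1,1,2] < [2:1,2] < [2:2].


Δ(Σ) — 6 vertices, 9 min non-faces:

  {0,4}:  v_{0} + v_{4} = 0  →  sig = [2:]
  {3,5}:  v_{3} + v_{5} = 0  →  sig = [2:]
  {0,3}:  v_{0} + v_{3} = v_{1}  →  sig = [2:1]
  {0,5}:  v_{0} + v_{5} = v_{2}  →  sig = [2:1]
  {1,4}:  v_{1} + v_{4} = v_{3}  →  sig = [2:1]
  {1,5}:  v_{1} + v_{5} = v_{0}  →  sig = [2:1]
  {2,3}:  v_{2} + v_{3} = v_{0}  →  sig = [2:1]
  {2,4}:  v_{2} + v_{4} = v_{5}  →  sig = [2:1]
  {1,2}:  v_{1} + v_{2} = 2·v_{0}  →  sig = [2:2]

so the primitive-relation signature multiset is
{ [2:] ×2,  [2:1] ×6,  [2:2] }


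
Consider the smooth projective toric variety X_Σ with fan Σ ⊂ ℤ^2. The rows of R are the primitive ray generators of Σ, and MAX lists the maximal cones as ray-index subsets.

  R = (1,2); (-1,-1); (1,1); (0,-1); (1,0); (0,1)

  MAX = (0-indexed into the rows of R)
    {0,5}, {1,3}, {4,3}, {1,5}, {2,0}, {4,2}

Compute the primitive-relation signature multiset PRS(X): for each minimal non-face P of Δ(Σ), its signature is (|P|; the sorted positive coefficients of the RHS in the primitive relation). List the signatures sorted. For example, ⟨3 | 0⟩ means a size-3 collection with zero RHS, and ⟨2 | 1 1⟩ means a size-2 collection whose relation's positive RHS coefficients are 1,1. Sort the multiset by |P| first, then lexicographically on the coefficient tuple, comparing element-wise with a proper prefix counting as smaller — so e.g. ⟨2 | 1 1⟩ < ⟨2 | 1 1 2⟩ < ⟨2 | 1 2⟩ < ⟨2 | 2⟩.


|primitive collections| = 9. Relations:

  P = {1,2}:  v_{1} + v_{2} = 0  ⇒ sig = ⟨2 | 0⟩
  P = {3,5}:  v_{3} + v_{5} = 0  ⇒ sig = ⟨2 | 0⟩
  P = {0,1}:  v_{0} + v_{1} = v_{5}  ⇒ sig = ⟨2 | 1⟩
  P = {0,3}:  v_{0} + v_{3} = v_{2}  ⇒ sig = ⟨2 | 1⟩
  P = {1,4}:  v_{1} + v_{4} = v_{3}  ⇒ sig = ⟨2 | 1⟩
  P = {2,3}:  v_{2} + v_{3} = v_{4}  ⇒ sig = ⟨2 | 1⟩
  P = {2,5}:  v_{2} + v_{5} = v_{0}  ⇒ sig = ⟨2 | 1⟩
  P = {4,5}:  v_{4} + v_{5} = v_{2}  ⇒ sig = ⟨2 | 1⟩
  P = {0,4}:  v_{0} + v_{4} = 2·v_{2}  ⇒ sig = ⟨2 | 2⟩

so the primitive-relation signature multiset is
{ ⟨2 | 0⟩ ×2,  ⟨2 | 1⟩ ×6,  ⟨2 | 2⟩ }


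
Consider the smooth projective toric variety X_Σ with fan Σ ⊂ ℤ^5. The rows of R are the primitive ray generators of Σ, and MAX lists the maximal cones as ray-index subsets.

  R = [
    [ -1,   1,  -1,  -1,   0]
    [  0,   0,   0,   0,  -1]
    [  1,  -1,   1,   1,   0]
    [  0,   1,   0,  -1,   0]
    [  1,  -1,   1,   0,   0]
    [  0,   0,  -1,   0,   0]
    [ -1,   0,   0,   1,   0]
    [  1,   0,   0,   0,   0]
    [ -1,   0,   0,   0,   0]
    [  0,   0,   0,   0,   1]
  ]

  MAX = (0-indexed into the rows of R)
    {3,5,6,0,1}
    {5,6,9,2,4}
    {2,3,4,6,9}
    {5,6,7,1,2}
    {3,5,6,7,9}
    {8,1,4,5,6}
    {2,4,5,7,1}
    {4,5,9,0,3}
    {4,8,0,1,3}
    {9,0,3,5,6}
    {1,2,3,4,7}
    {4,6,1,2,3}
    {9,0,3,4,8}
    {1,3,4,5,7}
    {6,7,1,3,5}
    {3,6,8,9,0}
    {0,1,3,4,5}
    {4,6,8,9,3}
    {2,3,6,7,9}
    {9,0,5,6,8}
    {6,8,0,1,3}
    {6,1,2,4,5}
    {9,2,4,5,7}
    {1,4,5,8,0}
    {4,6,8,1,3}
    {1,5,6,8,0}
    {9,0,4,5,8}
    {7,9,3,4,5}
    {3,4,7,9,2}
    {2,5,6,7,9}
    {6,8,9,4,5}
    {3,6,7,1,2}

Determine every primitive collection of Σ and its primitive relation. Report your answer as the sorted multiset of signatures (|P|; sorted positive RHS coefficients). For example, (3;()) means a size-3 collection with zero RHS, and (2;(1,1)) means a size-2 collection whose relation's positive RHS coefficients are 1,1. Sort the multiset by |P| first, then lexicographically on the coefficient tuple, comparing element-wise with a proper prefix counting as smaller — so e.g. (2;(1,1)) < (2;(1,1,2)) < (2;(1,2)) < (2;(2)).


Δ(Σ) — 10 vertices, 10 min non-faces:

  P = {0,2}:  v_{0} + v_{2} = 0  ⇒ sig = (2;())
  P = {1,9}:  v_{1} + v_{9} = 0  ⇒ sig = (2;())
  P = {7,8}:  v_{7} + v_{8} = 0  ⇒ sig = (2;())
  P = {0,7}:  v_{0} + v_{7} = v_{3} + v_{5}  ⇒ sig = (2;(1,1))
  P = {2,8}:  v_{2} + v_{8} = v_{4} + v_{6}  ⇒ sig = (2;(1,1))
  P = {0,4,6}:  v_{0} + v_{4} + v_{6} = v_{8}  ⇒ sig = (3;(1))
  P = {2,3,5}:  v_{2} + v_{3} + v_{5} = v_{7}  ⇒ sig = (3;(1))
  P = {3,5,8}:  v_{3} + v_{5} + v_{8} = v_{0}  ⇒ sig = (3;(1))
  P = {4,6,7}:  v_{4} + v_{6} + v_{7} = v_{2}  ⇒ sig = (3;(1))
  P = {3,4,5,6}:  v_{3} + v_{4} + v_{5} + v_{6} = 0  ⇒ sig = (4;())

Signatures (|P|; sorted positive RHS coefficients), sorted:
    |P|=2: 5 collections, coeffs (), (), (), (1,1), (1,1)
    |P|=3: 4 collections, coeffs (1), (1), (1), (1)
    |P|=4: 1 collection, coeffs ()


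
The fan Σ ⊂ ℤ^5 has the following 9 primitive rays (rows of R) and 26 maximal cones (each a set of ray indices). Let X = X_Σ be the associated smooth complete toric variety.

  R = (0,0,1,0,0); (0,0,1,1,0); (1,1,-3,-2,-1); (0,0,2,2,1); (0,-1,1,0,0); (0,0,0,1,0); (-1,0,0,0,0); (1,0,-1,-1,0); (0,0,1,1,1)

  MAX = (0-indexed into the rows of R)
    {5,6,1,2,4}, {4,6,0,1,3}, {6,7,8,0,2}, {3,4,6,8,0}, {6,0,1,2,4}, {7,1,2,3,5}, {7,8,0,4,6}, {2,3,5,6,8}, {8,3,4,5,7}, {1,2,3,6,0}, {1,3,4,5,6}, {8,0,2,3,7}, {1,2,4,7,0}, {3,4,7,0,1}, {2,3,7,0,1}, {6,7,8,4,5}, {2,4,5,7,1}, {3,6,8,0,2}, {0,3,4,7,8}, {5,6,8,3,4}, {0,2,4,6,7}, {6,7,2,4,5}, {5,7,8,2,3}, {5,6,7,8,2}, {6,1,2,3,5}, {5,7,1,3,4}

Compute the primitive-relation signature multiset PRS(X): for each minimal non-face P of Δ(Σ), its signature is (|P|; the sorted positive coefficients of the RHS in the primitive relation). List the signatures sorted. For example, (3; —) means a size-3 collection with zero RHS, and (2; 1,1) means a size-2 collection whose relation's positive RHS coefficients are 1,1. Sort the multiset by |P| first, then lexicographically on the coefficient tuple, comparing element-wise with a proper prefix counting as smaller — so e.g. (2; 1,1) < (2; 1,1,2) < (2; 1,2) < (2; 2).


Primitive collections (6):

  {0,5}:  v_{0} + v_{5} = v_{1} ; sig = (2; 1)
  {1,8}:  v_{1} + v_{8} = v_{3} ; sig = (2; 1)
  {1,6,7}:  v_{1} + v_{6} + v_{7} = 0 ; sig = (3; —)
  {2,4,8}:  v_{2} + v_{4} + v_{8} = v_{7} ; sig = (3; 1)
  {3,6,7}:  v_{3} + v_{6} + v_{7} = v_{8} ; sig = (3; 1)
  {2,3,4}:  v_{2} + v_{3} + v_{4} = v_{1} + v_{7} ; sig = (3; 1,1)

Signatures (|P|; sorted positive RHS coefficients), sorted:
    |P|=2: 2 collections, coeffs (1), (1)
    |P|=3: 4 collections, coeffs (), (1), (1), (1,1)


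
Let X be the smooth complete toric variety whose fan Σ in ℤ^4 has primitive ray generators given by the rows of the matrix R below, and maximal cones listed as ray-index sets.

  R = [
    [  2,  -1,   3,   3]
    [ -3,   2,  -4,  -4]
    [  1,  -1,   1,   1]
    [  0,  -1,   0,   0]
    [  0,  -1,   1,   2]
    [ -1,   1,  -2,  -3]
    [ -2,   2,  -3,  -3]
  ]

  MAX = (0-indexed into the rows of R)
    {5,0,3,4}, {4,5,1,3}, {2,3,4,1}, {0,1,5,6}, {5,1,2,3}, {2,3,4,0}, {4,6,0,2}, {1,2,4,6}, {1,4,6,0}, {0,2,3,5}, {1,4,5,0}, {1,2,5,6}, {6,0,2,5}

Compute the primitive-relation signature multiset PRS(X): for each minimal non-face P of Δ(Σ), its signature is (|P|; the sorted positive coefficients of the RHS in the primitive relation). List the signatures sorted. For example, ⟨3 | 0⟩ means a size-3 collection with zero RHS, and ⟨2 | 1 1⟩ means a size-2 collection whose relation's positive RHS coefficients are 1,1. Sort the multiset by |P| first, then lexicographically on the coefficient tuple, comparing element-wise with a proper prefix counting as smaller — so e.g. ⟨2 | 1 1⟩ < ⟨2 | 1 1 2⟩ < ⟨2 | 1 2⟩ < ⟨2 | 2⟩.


Δ(Σ) — 7 vertices, 5 min non-faces:

  P={3,6}:  v_{3} + v_{6} = v_{1} + v_{2}  ⇒ sig = ⟨2 | 1 1⟩
  P={0,1,2}:  v_{0} + v_{1} + v_{2} = 0  ⇒ sig = ⟨3 | 0⟩
  P={2,4,5}:  v_{2} + v_{4} + v_{5} = v_{3}  ⇒ sig = ⟨3 | 1⟩
  P={4,5,6}:  v_{4} + v_{5} + v_{6} = v_{1}  ⇒ sig = ⟨3 | 1⟩
  P={0,1,3}:  v_{0} + v_{1} + v_{3} = v_{4} + v_{5}  ⇒ sig = ⟨3 | 1 1⟩

Signatures (|P|; sorted positive RHS coefficients), sorted:
{ ⟨2 | 1 1⟩,  ⟨3 | 0⟩,  ⟨3 | 1⟩ ×2,  ⟨3 | 1 1⟩ }


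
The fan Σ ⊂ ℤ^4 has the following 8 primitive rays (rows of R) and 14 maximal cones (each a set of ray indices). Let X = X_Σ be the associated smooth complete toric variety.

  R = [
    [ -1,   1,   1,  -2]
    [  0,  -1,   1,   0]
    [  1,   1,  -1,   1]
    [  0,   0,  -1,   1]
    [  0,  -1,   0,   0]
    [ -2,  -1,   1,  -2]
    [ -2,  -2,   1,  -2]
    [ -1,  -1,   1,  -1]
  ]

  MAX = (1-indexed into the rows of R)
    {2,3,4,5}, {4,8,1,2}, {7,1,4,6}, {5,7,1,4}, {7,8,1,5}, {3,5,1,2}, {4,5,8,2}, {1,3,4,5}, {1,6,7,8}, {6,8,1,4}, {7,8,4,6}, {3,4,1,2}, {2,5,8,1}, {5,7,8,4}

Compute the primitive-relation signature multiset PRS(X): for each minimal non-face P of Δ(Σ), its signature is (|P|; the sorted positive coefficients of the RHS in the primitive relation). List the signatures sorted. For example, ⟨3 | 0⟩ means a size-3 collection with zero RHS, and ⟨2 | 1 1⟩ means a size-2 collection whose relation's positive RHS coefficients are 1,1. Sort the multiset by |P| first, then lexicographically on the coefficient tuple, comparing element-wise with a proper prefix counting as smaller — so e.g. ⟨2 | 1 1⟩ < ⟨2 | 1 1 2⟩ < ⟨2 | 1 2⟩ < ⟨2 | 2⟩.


The 9 primitive collections of Σ (r=8, n=4):

  P = {3,8}:  v_{3} + v_{8} = 0 — sig = ⟨2 | 0⟩
  P = {5,6}:  v_{5} + v_{6} = v_{7} — sig = ⟨2 | 1⟩
  P = {3,6}:  v_{3} + v_{6} = v_{1} + v_{4} + v_{5} — sig = ⟨2 | 1 1 1⟩
  P = {3,7}:  v_{3} + v_{7} = v_{1} + v_{4} + 2·v_{5} — sig = ⟨2 | 1 1 2⟩
  P = {2,7}:  v_{2} + v_{7} = v_{5} + 2·v_{8} — sig = ⟨2 | 1 2⟩
  P = {2,6}:  v_{2} + v_{6} = 2·v_{8} — sig = ⟨2 | 2⟩
  P = {1,2,4,5}:  v_{1} + v_{2} + v_{4} + v_{5} = v_{8} — sig = ⟨4 | 1⟩
  P = {1,4,5,8}:  v_{1} + v_{4} + v_{5} + v_{8} = v_{6} — sig = ⟨4 | 1⟩
  P = {1,4,7,8}:  v_{1} + v_{4} + v_{7} + v_{8} = 2·v_{6} — sig = ⟨4 | 2⟩

Hence PRS(X_Σ) =
    ⟨2 | 0⟩
    ⟨2 | 1⟩
    ⟨2 | 1 1 1⟩
    ⟨2 | 1 1 2⟩
    ⟨2 | 1 2⟩
    ⟨2 | 2⟩
    ⟨4 | 1⟩
    ⟨4 | 1⟩
    ⟨4 | 2⟩


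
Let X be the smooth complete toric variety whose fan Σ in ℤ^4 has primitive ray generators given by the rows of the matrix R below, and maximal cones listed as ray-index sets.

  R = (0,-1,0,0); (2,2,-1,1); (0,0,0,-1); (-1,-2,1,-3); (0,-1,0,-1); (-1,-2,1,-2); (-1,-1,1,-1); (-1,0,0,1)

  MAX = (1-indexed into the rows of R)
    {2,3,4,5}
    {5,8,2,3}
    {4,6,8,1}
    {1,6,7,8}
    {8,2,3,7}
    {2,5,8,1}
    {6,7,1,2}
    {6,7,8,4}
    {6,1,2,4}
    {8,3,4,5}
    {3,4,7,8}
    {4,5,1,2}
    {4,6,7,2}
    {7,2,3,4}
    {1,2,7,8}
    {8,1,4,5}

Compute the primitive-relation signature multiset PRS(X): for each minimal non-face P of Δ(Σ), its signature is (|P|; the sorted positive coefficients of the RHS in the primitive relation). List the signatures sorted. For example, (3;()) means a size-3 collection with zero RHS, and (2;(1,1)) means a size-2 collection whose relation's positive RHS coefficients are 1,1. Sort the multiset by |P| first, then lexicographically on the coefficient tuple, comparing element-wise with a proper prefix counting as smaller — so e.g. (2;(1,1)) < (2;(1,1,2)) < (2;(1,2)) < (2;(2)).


|primitive collections| = 7. Relations:

  P={1,3}:  v_{1} + v_{3} = v_{5}  ⇒ sig = (2;(1))
  P={3,6}:  v_{3} + v_{6} = v_{4}  ⇒ sig = (2;(1))
  P={5,7}:  v_{5} + v_{7} = v_{6}  ⇒ sig = (2;(1))
  P={5,6}:  v_{5} + v_{6} = v_{1} + v_{4}  ⇒ sig = (2;(1,1))
  P={2,6,8}:  v_{2} + v_{6} + v_{8} = 0  ⇒ sig = (3;())
  P={2,4,8}:  v_{2} + v_{4} + v_{8} = v_{3}  ⇒ sig = (3;(1))
  P={1,4,7}:  v_{1} + v_{4} + v_{7} = 2·v_{6}  ⇒ sig = (3;(2))

so the primitive-relation signature multiset is
    |P|=2: 4 collections, coeffs (1), (1), (1), (1,1)
    |P|=3: 3 collections, coeffs (), (1), (2)


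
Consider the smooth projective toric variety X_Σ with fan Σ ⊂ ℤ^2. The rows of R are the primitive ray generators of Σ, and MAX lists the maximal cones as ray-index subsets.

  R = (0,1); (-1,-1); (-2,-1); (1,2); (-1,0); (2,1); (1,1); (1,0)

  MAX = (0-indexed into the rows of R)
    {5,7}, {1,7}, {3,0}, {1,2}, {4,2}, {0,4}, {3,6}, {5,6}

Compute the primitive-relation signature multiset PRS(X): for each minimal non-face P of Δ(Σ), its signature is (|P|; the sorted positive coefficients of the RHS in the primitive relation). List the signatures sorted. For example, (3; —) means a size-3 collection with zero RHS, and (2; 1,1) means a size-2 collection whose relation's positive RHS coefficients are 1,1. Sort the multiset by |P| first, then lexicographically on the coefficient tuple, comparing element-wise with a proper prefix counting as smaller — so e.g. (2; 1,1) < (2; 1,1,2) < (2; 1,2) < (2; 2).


The 20 primitive collections of Σ (r=8, n=2):

  P={1,6}:  v_{1} + v_{6} = 0  ⇒ sig = (2; —)
  P={2,5}:  v_{2} + v_{5} = 0  ⇒ sig = (2; —)
  P={4,7}:  v_{4} + v_{7} = 0  ⇒ sig = (2; —)
  P={0,1}:  v_{0} + v_{1} = v_{4}  ⇒ sig = (2; 1)
  P={0,6}:  v_{0} + v_{6} = v_{3}  ⇒ sig = (2; 1)
  P={0,7}:  v_{0} + v_{7} = v_{6}  ⇒ sig = (2; 1)
  P={1,3}:  v_{1} + v_{3} = v_{0}  ⇒ sig = (2; 1)
  P={1,4}:  v_{1} + v_{4} = v_{2}  ⇒ sig = (2; 1)
  P={1,5}:  v_{1} + v_{5} = v_{7}  ⇒ sig = (2; 1)
  P={2,6}:  v_{2} + v_{6} = v_{4}  ⇒ sig = (2; 1)
  P={2,7}:  v_{2} + v_{7} = v_{1}  ⇒ sig = (2; 1)
  P={4,5}:  v_{4} + v_{5} = v_{6}  ⇒ sig = (2; 1)
  P={4,6}:  v_{4} + v_{6} = v_{0}  ⇒ sig = (2; 1)
  P={6,7}:  v_{6} + v_{7} = v_{5}  ⇒ sig = (2; 1)
  P={2,3}:  v_{2} + v_{3} = v_{0} + v_{4}  ⇒ sig = (2; 1,1)
  P={0,2}:  v_{0} + v_{2} = 2·v_{4}  ⇒ sig = (2; 2)
  P={0,5}:  v_{0} + v_{5} = 2·v_{6}  ⇒ sig = (2; 2)
  P={3,4}:  v_{3} + v_{4} = 2·v_{0}  ⇒ sig = (2; 2)
  P={3,7}:  v_{3} + v_{7} = 2·v_{6}  ⇒ sig = (2; 2)
  P={3,5}:  v_{3} + v_{5} = 3·v_{6}  ⇒ sig = (2; 3)

Sorted signature multiset PRS(X):
    |P|=2: 20 collections, coeffs (), (), (), (1), (1), (1), (1), (1), (1), (1), (1), (1), (1), (1), (1,1), (2), (2), (2), (2), (3)


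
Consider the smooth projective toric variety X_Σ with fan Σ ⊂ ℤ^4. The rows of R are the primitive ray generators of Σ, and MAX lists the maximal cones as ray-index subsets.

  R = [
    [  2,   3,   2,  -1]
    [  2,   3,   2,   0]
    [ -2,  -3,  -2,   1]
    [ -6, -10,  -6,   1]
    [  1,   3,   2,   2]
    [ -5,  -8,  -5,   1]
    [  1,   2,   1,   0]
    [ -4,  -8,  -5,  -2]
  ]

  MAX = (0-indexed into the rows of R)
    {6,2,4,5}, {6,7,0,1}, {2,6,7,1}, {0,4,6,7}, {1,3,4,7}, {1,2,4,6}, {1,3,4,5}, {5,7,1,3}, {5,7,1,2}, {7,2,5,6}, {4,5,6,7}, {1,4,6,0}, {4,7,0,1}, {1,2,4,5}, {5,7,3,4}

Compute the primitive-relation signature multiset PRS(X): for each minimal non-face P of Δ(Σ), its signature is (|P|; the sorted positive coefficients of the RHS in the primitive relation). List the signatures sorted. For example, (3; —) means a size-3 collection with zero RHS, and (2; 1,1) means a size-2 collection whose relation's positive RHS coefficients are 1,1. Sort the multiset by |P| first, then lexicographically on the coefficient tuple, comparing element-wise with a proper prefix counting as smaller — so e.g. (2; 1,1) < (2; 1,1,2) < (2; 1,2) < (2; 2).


9 minimal non-faces of Δ(Σ) (on 8 rays):

  P={0,2}:  v_{0} + v_{2} = 0  so sig = (2; —)
  P={3,6}:  v_{3} + v_{6} = v_{5}  so sig = (2; 1)
  P={0,5}:  v_{0} + v_{5} = v_{4} + v_{7}  so sig = (2; 1,1)
  P={2,3}:  v_{2} + v_{3} = v_{1} + 2·v_{5}  so sig = (2; 1,2)
  P={0,3}:  v_{0} + v_{3} = v_{1} + 2·v_{4} + 2·v_{7}  so sig = (2; 1,2,2)
  P={1,5,6}:  v_{1} + v_{5} + v_{6} = v_{2}  so sig = (3; 1)
  P={2,4,7}:  v_{2} + v_{4} + v_{7} = v_{5}  so sig = (3; 1)
  P={1,4,6,7}:  v_{1} + v_{4} + v_{6} + v_{7} = 0  so sig = (4; —)
  P={1,4,5,7}:  v_{1} + v_{4} + v_{5} + v_{7} = v_{3}  so sig = (4; 1)

Hence PRS(X_Σ) =
[(2; —), (2; 1), (2; 1,1), (2; 1,2), (2; 1,2,2), (3; 1), (3; 1), (4; —), (4; 1)]
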